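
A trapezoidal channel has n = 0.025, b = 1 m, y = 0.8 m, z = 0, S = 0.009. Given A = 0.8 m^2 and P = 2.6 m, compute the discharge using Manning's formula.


R = A/P = 0.8/2.6 = 0.307692
Q = (1/0.025) * 0.8 * 0.307692^(2/3) * 0.009^0.5

1.3836 m^3/s


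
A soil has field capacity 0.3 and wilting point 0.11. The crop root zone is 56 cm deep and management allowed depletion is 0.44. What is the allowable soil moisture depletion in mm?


SMD = (FC - PWP) * d * MAD * 10
SMD = (0.3 - 0.11) * 56 * 0.44 * 10
SMD = 0.1900 * 56 * 0.44 * 10

46.8160 mm


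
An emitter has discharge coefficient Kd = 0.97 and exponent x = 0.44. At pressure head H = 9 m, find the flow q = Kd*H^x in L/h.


q = Kd * H^x = 0.97 * 9^0.44 = 0.97 * 2.629461

2.5506 L/h


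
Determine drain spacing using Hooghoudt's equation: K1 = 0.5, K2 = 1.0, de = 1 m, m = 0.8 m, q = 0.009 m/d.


S^2 = 8*K2*de*m/q + 4*K1*m^2/q
S^2 = 8*1.0*1*0.8/0.009 + 4*0.5*0.8^2/0.009
S = sqrt(853.3333)

29.2119 m


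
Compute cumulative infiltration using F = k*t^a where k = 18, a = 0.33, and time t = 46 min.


F = k * t^a = 18 * 46^0.33
F = 18 * 3.537611

63.6770 mm


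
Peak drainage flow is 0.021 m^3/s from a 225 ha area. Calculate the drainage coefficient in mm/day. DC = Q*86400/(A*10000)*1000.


DC = Q * 86400 / (A * 10000) * 1000
DC = 0.021 * 86400 / (225 * 10000) * 1000
DC = 1814400.0000 / 2250000

0.8064 mm/day


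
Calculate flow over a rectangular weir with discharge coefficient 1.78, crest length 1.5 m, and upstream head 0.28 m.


Q = C * L * H^(3/2) = 1.78 * 1.5 * 0.28^1.5 = 1.78 * 1.5 * 0.148162

0.3956 m^3/s


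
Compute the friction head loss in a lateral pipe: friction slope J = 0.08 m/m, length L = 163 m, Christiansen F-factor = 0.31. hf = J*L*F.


hf = J * L * F = 0.08 * 163 * 0.31 = 4.0424 m

4.0424 m


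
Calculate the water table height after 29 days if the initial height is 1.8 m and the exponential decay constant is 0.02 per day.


m = m0 * exp(-k*t)
m = 1.8 * exp(-0.02 * 29)
m = 1.8 * exp(-0.5800)

1.0078 m


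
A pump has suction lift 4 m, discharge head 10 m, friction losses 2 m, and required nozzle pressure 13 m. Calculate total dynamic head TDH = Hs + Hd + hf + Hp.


TDH = Hs + Hd + hf + Hp = 4 + 10 + 2 + 13 = 29

29 m


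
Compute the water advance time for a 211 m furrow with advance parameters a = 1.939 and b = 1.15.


t = (L/a)^(1/b)
t = (211/1.939)^(1/1.15)
t = 108.818979^(1/1.15)

59.0266 min


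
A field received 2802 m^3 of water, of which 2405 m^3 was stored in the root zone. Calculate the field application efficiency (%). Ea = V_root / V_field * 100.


Ea = V_root / V_field * 100 = 2405 / 2802 * 100 = 85.8315%

85.8315 %


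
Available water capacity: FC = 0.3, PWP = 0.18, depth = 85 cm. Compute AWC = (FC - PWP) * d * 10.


AWC = (FC - PWP) * d * 10
AWC = (0.3 - 0.18) * 85 * 10
AWC = 0.1200 * 85 * 10

102.0000 mm


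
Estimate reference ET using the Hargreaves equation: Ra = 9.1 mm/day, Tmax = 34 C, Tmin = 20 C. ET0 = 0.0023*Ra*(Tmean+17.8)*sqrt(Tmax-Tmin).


Tmean = (Tmax + Tmin)/2 = (34 + 20)/2 = 27.0
ET0 = 0.0023 * 9.1 * (27.0 + 17.8) * sqrt(34 - 20)
ET0 = 0.0023 * 9.1 * 44.8 * 3.741657

3.5084 mm/day


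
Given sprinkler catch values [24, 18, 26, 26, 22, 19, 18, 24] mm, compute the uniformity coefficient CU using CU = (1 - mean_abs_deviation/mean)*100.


mean = 22.125000 mm
MAD = 2.875000 mm
CU = (1 - 2.875000/22.125000)*100

87.0056 %


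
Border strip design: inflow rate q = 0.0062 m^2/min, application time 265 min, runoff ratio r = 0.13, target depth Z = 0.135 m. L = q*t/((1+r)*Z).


L = q*t/((1+r)*Z)
L = 0.0062*265/((1+0.13)*0.135)
L = 1.643/0.15255

10.7702 m


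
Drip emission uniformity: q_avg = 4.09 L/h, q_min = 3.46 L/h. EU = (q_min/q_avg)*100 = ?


EU = (q_min/q_avg)*100 = (3.46/4.09)*100 = 84.5966%

84.5966 %


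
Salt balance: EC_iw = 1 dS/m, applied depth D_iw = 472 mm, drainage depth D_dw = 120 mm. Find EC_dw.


EC_dw = EC_iw * D_iw / D_dw
EC_dw = 1 * 472 / 120
EC_dw = 472 / 120

3.9333 dS/m


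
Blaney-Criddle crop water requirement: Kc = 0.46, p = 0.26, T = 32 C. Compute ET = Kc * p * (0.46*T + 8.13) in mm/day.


ET = Kc * p * (0.46*T + 8.13)
ET = 0.46 * 0.26 * (0.46*32 + 8.13)
ET = 0.46 * 0.26 * 22.8500

2.7329 mm/day


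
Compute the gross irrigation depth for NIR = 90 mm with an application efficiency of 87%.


Ea = 87% = 0.87
GID = NIR / Ea = 90 / 0.87 = 103.4483 mm

103.4483 mm


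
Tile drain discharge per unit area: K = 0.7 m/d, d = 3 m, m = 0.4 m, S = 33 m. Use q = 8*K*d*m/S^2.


q = 8*K*d*m/S^2
q = 8*0.7*3*0.4/33^2
q = 6.7200 / 1089

0.0062 m/d


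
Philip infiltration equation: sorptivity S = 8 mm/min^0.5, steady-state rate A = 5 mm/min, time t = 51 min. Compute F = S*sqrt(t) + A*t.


F = S*sqrt(t) + A*t
F = 8*sqrt(51) + 5*51
F = 8*7.141428 + 255

312.1314 mm


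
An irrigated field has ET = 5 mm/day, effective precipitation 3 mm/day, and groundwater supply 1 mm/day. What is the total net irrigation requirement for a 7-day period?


Daily deficit = ET - Pe - GW = 5 - 3 - 1 = 1 mm/day
NIR = 1 * 7 = 7 mm

7.0000 mm


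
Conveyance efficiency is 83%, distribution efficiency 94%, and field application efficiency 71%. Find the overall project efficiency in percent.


Ec = 0.83, Eb = 0.94, Ea = 0.71
E = 0.83 * 0.94 * 0.71 * 100 = 55.3942%

55.3942 %


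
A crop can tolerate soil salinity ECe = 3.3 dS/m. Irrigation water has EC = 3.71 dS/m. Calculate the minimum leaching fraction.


LR = ECiw / (5*ECe - ECiw)
LR = 3.71 / (5*3.3 - 3.71)
LR = 3.71 / 12.7900

0.2901


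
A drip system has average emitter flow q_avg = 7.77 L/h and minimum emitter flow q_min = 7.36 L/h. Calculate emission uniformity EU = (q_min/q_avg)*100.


EU = (q_min/q_avg)*100 = (7.36/7.77)*100 = 94.7233%

94.7233 %


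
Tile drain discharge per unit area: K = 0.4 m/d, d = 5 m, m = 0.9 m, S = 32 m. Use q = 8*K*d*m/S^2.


q = 8*K*d*m/S^2
q = 8*0.4*5*0.9/32^2
q = 14.4000 / 1024

0.0141 m/d


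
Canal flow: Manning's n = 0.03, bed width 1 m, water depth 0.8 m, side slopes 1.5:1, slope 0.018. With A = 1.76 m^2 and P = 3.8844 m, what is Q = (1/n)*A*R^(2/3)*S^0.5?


R = A/P = 1.76/3.8844 = 0.453094
Q = (1/0.03) * 1.76 * 0.453094^(2/3) * 0.018^0.5

4.6432 m^3/s


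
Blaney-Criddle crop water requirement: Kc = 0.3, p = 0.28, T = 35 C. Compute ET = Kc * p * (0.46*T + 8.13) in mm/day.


ET = Kc * p * (0.46*T + 8.13)
ET = 0.3 * 0.28 * (0.46*35 + 8.13)
ET = 0.3 * 0.28 * 24.2300

2.0353 mm/day


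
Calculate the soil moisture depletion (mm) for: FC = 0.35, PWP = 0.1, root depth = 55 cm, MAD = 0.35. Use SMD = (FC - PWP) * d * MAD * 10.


SMD = (FC - PWP) * d * MAD * 10
SMD = (0.35 - 0.1) * 55 * 0.35 * 10
SMD = 0.2500 * 55 * 0.35 * 10

48.1250 mm


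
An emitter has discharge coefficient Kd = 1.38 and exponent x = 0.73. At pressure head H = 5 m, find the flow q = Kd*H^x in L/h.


q = Kd * H^x = 1.38 * 5^0.73 = 1.38 * 3.237786

4.4681 L/h


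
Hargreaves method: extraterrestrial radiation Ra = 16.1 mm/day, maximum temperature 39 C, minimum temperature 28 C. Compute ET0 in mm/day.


Tmean = (Tmax + Tmin)/2 = (39 + 28)/2 = 33.5
ET0 = 0.0023 * 16.1 * (33.5 + 17.8) * sqrt(39 - 28)
ET0 = 0.0023 * 16.1 * 51.3 * 3.316625

6.3004 mm/day


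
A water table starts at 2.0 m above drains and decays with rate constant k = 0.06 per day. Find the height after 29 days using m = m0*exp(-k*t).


m = m0 * exp(-k*t)
m = 2.0 * exp(-0.06 * 29)
m = 2.0 * exp(-1.7400)

0.3510 m


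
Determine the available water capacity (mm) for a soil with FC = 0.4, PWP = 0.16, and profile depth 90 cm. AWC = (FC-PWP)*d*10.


AWC = (FC - PWP) * d * 10
AWC = (0.4 - 0.16) * 90 * 10
AWC = 0.2400 * 90 * 10

216.0000 mm


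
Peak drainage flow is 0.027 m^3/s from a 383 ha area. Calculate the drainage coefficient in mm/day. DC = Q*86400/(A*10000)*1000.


DC = Q * 86400 / (A * 10000) * 1000
DC = 0.027 * 86400 / (383 * 10000) * 1000
DC = 2332800.0000 / 3830000

0.6091 mm/day


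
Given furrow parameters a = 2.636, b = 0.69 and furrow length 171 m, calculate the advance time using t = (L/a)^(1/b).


t = (L/a)^(1/b)
t = (171/2.636)^(1/0.69)
t = 64.871017^(1/0.69)

422.8248 min


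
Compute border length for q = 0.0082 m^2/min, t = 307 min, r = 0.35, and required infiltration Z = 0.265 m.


L = q*t/((1+r)*Z)
L = 0.0082*307/((1+0.35)*0.265)
L = 2.5174/0.35775

7.0368 m


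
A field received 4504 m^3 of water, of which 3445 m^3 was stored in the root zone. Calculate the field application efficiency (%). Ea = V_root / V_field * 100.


Ea = V_root / V_field * 100 = 3445 / 4504 * 100 = 76.4876%

76.4876 %


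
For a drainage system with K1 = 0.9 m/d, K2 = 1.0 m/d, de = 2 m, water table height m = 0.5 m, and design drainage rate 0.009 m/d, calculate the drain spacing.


S^2 = 8*K2*de*m/q + 4*K1*m^2/q
S^2 = 8*1.0*2*0.5/0.009 + 4*0.9*0.5^2/0.009
S = sqrt(988.8889)

31.4466 m


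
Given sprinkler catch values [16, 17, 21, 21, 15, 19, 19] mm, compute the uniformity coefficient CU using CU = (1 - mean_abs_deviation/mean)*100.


mean = 18.285714 mm
MAD = 1.959184 mm
CU = (1 - 1.959184/18.285714)*100

89.2857 %


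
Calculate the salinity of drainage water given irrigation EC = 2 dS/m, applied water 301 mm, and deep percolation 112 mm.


EC_dw = EC_iw * D_iw / D_dw
EC_dw = 2 * 301 / 112
EC_dw = 602 / 112

5.3750 dS/m


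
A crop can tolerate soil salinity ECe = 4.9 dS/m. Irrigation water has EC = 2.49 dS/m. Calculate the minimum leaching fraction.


LR = ECiw / (5*ECe - ECiw)
LR = 2.49 / (5*4.9 - 2.49)
LR = 2.49 / 22.0100

0.1131


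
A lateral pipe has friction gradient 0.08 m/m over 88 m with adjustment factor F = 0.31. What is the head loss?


hf = J * L * F = 0.08 * 88 * 0.31 = 2.1824 m

2.1824 m


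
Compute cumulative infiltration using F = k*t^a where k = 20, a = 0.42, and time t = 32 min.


F = k * t^a = 20 * 32^0.42
F = 20 * 4.287094

85.7419 mm


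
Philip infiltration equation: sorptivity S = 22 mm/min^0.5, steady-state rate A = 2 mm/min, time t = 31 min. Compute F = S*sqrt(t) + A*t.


F = S*sqrt(t) + A*t
F = 22*sqrt(31) + 2*31
F = 22*5.567764 + 62

184.4908 mm


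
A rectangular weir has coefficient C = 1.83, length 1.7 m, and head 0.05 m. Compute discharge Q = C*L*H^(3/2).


Q = C * L * H^(3/2) = 1.83 * 1.7 * 0.05^1.5 = 1.83 * 1.7 * 0.011180

0.0348 m^3/s


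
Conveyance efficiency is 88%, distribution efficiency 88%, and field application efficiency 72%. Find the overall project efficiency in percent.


Ec = 0.88, Eb = 0.88, Ea = 0.72
E = 0.88 * 0.88 * 0.72 * 100 = 55.7568%

55.7568 %


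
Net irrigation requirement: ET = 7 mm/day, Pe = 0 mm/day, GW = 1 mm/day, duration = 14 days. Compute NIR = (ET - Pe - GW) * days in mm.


Daily deficit = ET - Pe - GW = 7 - 0 - 1 = 6 mm/day
NIR = 6 * 14 = 84 mm

84.0000 mm


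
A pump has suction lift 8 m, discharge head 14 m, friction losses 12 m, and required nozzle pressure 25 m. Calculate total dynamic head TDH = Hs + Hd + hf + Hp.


TDH = Hs + Hd + hf + Hp = 8 + 14 + 12 + 25 = 59

59 m


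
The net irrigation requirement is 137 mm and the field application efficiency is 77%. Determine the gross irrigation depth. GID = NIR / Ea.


Ea = 77% = 0.77
GID = NIR / Ea = 137 / 0.77 = 177.9221 mm

177.9221 mm


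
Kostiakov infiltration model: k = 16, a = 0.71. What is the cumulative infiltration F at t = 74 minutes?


F = k * t^a = 16 * 74^0.71
F = 16 * 21.240000

339.8400 mm


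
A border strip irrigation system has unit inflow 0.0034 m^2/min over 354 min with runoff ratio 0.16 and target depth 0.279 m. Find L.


L = q*t/((1+r)*Z)
L = 0.0034*354/((1+0.16)*0.279)
L = 1.2036/0.32364

3.7189 m


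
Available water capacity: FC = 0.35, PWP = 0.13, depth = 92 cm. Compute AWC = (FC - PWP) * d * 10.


AWC = (FC - PWP) * d * 10
AWC = (0.35 - 0.13) * 92 * 10
AWC = 0.2200 * 92 * 10

202.4000 mm


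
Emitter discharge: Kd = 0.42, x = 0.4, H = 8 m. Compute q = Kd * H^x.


q = Kd * H^x = 0.42 * 8^0.4 = 0.42 * 2.297397

0.9649 L/h


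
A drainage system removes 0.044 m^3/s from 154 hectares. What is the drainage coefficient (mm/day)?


DC = Q * 86400 / (A * 10000) * 1000
DC = 0.044 * 86400 / (154 * 10000) * 1000
DC = 3801600.0000 / 1540000

2.4686 mm/day


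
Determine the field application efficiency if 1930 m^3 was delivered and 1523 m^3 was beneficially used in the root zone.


Ea = V_root / V_field * 100 = 1523 / 1930 * 100 = 78.9119%

78.9119 %


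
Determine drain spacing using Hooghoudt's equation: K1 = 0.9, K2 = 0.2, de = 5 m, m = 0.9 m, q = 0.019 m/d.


S^2 = 8*K2*de*m/q + 4*K1*m^2/q
S^2 = 8*0.2*5*0.9/0.019 + 4*0.9*0.9^2/0.019
S = sqrt(532.4211)

23.0743 m


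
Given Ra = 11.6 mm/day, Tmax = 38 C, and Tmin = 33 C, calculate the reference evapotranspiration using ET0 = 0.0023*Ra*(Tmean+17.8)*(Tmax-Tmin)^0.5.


Tmean = (Tmax + Tmin)/2 = (38 + 33)/2 = 35.5
ET0 = 0.0023 * 11.6 * (35.5 + 17.8) * sqrt(38 - 33)
ET0 = 0.0023 * 11.6 * 53.3 * 2.236068

3.1798 mm/day


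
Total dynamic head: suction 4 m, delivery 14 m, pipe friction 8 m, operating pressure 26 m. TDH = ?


TDH = Hs + Hd + hf + Hp = 4 + 14 + 8 + 26 = 52

52 m


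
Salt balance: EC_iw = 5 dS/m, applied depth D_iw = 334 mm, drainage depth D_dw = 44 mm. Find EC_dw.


EC_dw = EC_iw * D_iw / D_dw
EC_dw = 5 * 334 / 44
EC_dw = 1670 / 44

37.9545 dS/m


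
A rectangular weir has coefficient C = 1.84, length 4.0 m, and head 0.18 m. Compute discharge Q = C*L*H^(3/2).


Q = C * L * H^(3/2) = 1.84 * 4.0 * 0.18^1.5 = 1.84 * 4.0 * 0.076368

0.5621 m^3/s


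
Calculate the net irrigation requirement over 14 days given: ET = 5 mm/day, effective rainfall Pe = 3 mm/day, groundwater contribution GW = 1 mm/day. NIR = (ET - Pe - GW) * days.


Daily deficit = ET - Pe - GW = 5 - 3 - 1 = 1 mm/day
NIR = 1 * 14 = 14 mm

14.0000 mm


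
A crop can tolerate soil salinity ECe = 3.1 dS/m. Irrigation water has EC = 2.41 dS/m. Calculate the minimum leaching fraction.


LR = ECiw / (5*ECe - ECiw)
LR = 2.41 / (5*3.1 - 2.41)
LR = 2.41 / 13.0900

0.1841


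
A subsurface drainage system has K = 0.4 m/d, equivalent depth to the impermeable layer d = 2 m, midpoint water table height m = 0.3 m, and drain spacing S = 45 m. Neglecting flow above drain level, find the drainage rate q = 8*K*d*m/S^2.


q = 8*K*d*m/S^2
q = 8*0.4*2*0.3/45^2
q = 1.9200 / 2025

9.4815e-04 m/d


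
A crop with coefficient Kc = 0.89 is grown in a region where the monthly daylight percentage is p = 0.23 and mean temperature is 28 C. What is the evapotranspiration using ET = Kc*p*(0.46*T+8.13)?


ET = Kc * p * (0.46*T + 8.13)
ET = 0.89 * 0.23 * (0.46*28 + 8.13)
ET = 0.89 * 0.23 * 21.0100

4.3007 mm/day


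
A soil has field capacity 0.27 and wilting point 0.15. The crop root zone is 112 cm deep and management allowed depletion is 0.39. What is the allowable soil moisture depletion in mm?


SMD = (FC - PWP) * d * MAD * 10
SMD = (0.27 - 0.15) * 112 * 0.39 * 10
SMD = 0.1200 * 112 * 0.39 * 10

52.4160 mm


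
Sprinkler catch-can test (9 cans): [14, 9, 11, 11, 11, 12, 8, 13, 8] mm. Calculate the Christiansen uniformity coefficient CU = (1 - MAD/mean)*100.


mean = 10.777778 mm
MAD = 1.629630 mm
CU = (1 - 1.629630/10.777778)*100

84.8797 %


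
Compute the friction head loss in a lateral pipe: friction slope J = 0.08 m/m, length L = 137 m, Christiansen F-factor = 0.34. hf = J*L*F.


hf = J * L * F = 0.08 * 137 * 0.34 = 3.7264 m

3.7264 m


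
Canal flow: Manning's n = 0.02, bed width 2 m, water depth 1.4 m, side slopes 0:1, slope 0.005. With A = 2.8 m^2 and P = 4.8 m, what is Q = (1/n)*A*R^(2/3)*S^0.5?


R = A/P = 2.8/4.8 = 0.583333
Q = (1/0.02) * 2.8 * 0.583333^(2/3) * 0.005^0.5

6.9113 m^3/s


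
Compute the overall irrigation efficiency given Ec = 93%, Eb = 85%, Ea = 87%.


Ec = 0.93, Eb = 0.85, Ea = 0.87
E = 0.93 * 0.85 * 0.87 * 100 = 68.7735%

68.7735 %


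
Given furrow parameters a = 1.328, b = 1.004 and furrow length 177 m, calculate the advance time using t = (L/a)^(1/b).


t = (L/a)^(1/b)
t = (177/1.328)^(1/1.004)
t = 133.283133^(1/1.004)

130.7103 min


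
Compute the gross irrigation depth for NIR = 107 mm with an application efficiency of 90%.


Ea = 90% = 0.9
GID = NIR / Ea = 107 / 0.9 = 118.8889 mm

118.8889 mm


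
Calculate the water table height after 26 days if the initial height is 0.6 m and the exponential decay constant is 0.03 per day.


m = m0 * exp(-k*t)
m = 0.6 * exp(-0.03 * 26)
m = 0.6 * exp(-0.7800)

0.2750 m


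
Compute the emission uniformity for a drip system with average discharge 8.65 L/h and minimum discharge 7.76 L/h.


EU = (q_min/q_avg)*100 = (7.76/8.65)*100 = 89.7110%

89.7110 %


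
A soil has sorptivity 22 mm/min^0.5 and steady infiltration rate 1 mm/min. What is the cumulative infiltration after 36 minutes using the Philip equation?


F = S*sqrt(t) + A*t
F = 22*sqrt(36) + 1*36
F = 22*6.000000 + 36

168.0000 mm


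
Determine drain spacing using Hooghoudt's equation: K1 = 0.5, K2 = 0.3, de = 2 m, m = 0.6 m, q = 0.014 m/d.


S^2 = 8*K2*de*m/q + 4*K1*m^2/q
S^2 = 8*0.3*2*0.6/0.014 + 4*0.5*0.6^2/0.014
S = sqrt(257.1429)

16.0357 m


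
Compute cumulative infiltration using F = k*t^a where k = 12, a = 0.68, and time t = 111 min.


F = k * t^a = 12 * 111^0.68
F = 12 * 24.593460

295.1215 mm


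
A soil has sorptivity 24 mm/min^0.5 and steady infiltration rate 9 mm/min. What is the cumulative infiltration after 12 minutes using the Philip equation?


F = S*sqrt(t) + A*t
F = 24*sqrt(12) + 9*12
F = 24*3.464102 + 108

191.1384 mm


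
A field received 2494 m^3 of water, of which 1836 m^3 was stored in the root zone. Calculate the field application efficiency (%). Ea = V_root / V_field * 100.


Ea = V_root / V_field * 100 = 1836 / 2494 * 100 = 73.6167%

73.6167 %


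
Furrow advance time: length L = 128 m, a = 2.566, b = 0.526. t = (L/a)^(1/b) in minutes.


t = (L/a)^(1/b)
t = (128/2.566)^(1/0.526)
t = 49.883087^(1/0.526)

1690.6283 min


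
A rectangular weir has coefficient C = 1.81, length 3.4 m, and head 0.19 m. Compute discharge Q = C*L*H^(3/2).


Q = C * L * H^(3/2) = 1.81 * 3.4 * 0.19^1.5 = 1.81 * 3.4 * 0.082819

0.5097 m^3/s


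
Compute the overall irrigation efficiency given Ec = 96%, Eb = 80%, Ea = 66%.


Ec = 0.96, Eb = 0.8, Ea = 0.66
E = 0.96 * 0.8 * 0.66 * 100 = 50.6880%

50.6880 %


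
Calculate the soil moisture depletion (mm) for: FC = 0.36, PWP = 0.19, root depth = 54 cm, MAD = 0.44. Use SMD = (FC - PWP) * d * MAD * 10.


SMD = (FC - PWP) * d * MAD * 10
SMD = (0.36 - 0.19) * 54 * 0.44 * 10
SMD = 0.1700 * 54 * 0.44 * 10

40.3920 mm


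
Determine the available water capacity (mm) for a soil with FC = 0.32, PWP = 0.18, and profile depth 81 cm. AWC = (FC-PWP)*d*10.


AWC = (FC - PWP) * d * 10
AWC = (0.32 - 0.18) * 81 * 10
AWC = 0.1400 * 81 * 10

113.4000 mm


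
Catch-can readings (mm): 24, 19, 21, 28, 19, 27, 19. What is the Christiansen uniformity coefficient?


mean = 22.428571 mm
MAD = 3.346939 mm
CU = (1 - 3.346939/22.428571)*100

85.0773 %


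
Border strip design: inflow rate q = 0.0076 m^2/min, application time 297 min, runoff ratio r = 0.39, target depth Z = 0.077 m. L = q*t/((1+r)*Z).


L = q*t/((1+r)*Z)
L = 0.0076*297/((1+0.39)*0.077)
L = 2.2572/0.10703

21.0894 m


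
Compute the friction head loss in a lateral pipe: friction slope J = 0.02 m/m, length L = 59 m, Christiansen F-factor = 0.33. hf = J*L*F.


hf = J * L * F = 0.02 * 59 * 0.33 = 0.3894 m

0.3894 m


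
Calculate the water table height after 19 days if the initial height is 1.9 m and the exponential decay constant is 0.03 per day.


m = m0 * exp(-k*t)
m = 1.9 * exp(-0.03 * 19)
m = 1.9 * exp(-0.5700)

1.0745 m


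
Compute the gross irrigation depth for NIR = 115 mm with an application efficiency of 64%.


Ea = 64% = 0.64
GID = NIR / Ea = 115 / 0.64 = 179.6875 mm

179.6875 mm


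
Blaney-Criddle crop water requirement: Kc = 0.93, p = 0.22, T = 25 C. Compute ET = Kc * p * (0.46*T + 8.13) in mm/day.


ET = Kc * p * (0.46*T + 8.13)
ET = 0.93 * 0.22 * (0.46*25 + 8.13)
ET = 0.93 * 0.22 * 19.6300

4.0163 mm/day


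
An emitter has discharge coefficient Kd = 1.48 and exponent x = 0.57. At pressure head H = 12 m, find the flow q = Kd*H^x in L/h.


q = Kd * H^x = 1.48 * 12^0.57 = 1.48 * 4.122240

6.1009 L/h


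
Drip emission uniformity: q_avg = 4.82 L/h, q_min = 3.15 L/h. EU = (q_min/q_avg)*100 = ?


EU = (q_min/q_avg)*100 = (3.15/4.82)*100 = 65.3527%

65.3527 %


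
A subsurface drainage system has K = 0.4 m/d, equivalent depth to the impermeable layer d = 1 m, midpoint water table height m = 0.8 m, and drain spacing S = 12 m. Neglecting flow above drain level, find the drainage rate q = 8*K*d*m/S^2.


q = 8*K*d*m/S^2
q = 8*0.4*1*0.8/12^2
q = 2.5600 / 144

0.0178 m/d


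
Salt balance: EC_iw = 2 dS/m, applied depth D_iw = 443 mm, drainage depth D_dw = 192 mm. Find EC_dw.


EC_dw = EC_iw * D_iw / D_dw
EC_dw = 2 * 443 / 192
EC_dw = 886 / 192

4.6146 dS/m


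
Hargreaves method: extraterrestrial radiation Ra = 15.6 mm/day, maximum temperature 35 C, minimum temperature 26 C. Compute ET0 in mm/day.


Tmean = (Tmax + Tmin)/2 = (35 + 26)/2 = 30.5
ET0 = 0.0023 * 15.6 * (30.5 + 17.8) * sqrt(35 - 26)
ET0 = 0.0023 * 15.6 * 48.3 * 3.000000

5.1990 mm/day


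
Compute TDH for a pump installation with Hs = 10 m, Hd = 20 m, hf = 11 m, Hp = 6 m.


TDH = Hs + Hd + hf + Hp = 10 + 20 + 11 + 6 = 47

47 m


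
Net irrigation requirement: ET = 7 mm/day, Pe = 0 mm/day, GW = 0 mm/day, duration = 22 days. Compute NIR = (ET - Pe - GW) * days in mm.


Daily deficit = ET - Pe - GW = 7 - 0 - 0 = 7 mm/day
NIR = 7 * 22 = 154 mm

154.0000 mm


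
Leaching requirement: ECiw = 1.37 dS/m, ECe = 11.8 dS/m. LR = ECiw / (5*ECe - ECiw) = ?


LR = ECiw / (5*ECe - ECiw)
LR = 1.37 / (5*11.8 - 1.37)
LR = 1.37 / 57.6300

0.0238


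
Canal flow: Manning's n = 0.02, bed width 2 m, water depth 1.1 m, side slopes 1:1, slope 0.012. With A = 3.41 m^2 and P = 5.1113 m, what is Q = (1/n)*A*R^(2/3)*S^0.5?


R = A/P = 3.41/5.1113 = 0.667149
Q = (1/0.02) * 3.41 * 0.667149^(2/3) * 0.012^0.5

14.2604 m^3/s


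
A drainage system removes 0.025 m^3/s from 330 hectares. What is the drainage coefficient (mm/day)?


DC = Q * 86400 / (A * 10000) * 1000
DC = 0.025 * 86400 / (330 * 10000) * 1000
DC = 2160000.0000 / 3300000

0.6545 mm/day


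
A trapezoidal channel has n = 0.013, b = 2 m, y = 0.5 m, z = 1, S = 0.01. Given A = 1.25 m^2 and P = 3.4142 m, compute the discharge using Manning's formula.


R = A/P = 1.25/3.4142 = 0.366118
Q = (1/0.013) * 1.25 * 0.366118^(2/3) * 0.01^0.5

4.9209 m^3/s


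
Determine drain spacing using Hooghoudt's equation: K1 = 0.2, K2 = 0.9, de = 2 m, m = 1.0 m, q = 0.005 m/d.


S^2 = 8*K2*de*m/q + 4*K1*m^2/q
S^2 = 8*0.9*2*1.0/0.005 + 4*0.2*1.0^2/0.005
S = sqrt(3040.0000)

55.1362 m


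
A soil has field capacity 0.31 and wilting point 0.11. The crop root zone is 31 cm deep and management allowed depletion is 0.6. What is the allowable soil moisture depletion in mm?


SMD = (FC - PWP) * d * MAD * 10
SMD = (0.31 - 0.11) * 31 * 0.6 * 10
SMD = 0.2000 * 31 * 0.6 * 10

37.2000 mm


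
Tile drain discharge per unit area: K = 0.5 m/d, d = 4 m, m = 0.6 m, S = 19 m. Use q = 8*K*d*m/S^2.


q = 8*K*d*m/S^2
q = 8*0.5*4*0.6/19^2
q = 9.6000 / 361

0.0266 m/d


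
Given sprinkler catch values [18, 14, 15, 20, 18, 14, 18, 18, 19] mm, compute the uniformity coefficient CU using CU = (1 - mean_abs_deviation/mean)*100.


mean = 17.111111 mm
MAD = 1.851852 mm
CU = (1 - 1.851852/17.111111)*100

89.1775 %


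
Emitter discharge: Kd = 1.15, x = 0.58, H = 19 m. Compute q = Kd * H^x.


q = Kd * H^x = 1.15 * 19^0.58 = 1.15 * 5.516671

6.3442 L/h


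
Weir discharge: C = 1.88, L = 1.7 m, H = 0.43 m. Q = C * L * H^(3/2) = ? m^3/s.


Q = C * L * H^(3/2) = 1.88 * 1.7 * 0.43^1.5 = 1.88 * 1.7 * 0.281970

0.9012 m^3/s


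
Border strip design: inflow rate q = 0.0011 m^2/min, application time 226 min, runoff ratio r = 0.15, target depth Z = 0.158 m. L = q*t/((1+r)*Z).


L = q*t/((1+r)*Z)
L = 0.0011*226/((1+0.15)*0.158)
L = 0.2486/0.1817

1.3682 m


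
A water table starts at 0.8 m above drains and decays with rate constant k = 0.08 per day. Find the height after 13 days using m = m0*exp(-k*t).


m = m0 * exp(-k*t)
m = 0.8 * exp(-0.08 * 13)
m = 0.8 * exp(-1.0400)

0.2828 m


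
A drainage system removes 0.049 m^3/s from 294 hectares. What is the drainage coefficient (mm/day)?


DC = Q * 86400 / (A * 10000) * 1000
DC = 0.049 * 86400 / (294 * 10000) * 1000
DC = 4233600.0000 / 2940000

1.4400 mm/day


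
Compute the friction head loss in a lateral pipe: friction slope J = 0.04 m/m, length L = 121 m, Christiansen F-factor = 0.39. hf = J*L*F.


hf = J * L * F = 0.04 * 121 * 0.39 = 1.8876 m

1.8876 m


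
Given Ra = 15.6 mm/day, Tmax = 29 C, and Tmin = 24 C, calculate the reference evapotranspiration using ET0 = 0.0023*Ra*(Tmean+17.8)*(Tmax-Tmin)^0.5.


Tmean = (Tmax + Tmin)/2 = (29 + 24)/2 = 26.5
ET0 = 0.0023 * 15.6 * (26.5 + 17.8) * sqrt(29 - 24)
ET0 = 0.0023 * 15.6 * 44.3 * 2.236068

3.5542 mm/day


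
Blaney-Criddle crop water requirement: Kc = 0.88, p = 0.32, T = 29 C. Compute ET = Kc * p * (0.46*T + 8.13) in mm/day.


ET = Kc * p * (0.46*T + 8.13)
ET = 0.88 * 0.32 * (0.46*29 + 8.13)
ET = 0.88 * 0.32 * 21.4700

6.0460 mm/day


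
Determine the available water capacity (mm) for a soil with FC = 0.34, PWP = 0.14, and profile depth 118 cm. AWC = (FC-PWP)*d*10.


AWC = (FC - PWP) * d * 10
AWC = (0.34 - 0.14) * 118 * 10
AWC = 0.2000 * 118 * 10

236.0000 mm


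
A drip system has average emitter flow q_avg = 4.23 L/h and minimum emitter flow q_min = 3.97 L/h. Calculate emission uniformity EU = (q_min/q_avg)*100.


EU = (q_min/q_avg)*100 = (3.97/4.23)*100 = 93.8534%

93.8534 %


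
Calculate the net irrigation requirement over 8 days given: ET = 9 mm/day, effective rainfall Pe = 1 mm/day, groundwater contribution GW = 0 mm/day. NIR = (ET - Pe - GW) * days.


Daily deficit = ET - Pe - GW = 9 - 1 - 0 = 8 mm/day
NIR = 8 * 8 = 64 mm

64.0000 mm


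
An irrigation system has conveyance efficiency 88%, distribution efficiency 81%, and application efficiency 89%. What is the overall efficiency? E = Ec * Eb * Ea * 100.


Ec = 0.88, Eb = 0.81, Ea = 0.89
E = 0.88 * 0.81 * 0.89 * 100 = 63.4392%

63.4392 %


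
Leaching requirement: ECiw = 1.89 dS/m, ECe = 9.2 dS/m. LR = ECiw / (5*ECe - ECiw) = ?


LR = ECiw / (5*ECe - ECiw)
LR = 1.89 / (5*9.2 - 1.89)
LR = 1.89 / 44.1100

0.0428


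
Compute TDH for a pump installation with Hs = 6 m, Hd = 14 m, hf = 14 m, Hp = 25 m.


TDH = Hs + Hd + hf + Hp = 6 + 14 + 14 + 25 = 59

59 m


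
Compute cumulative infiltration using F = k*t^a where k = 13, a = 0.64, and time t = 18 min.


F = k * t^a = 13 * 18^0.64
F = 13 * 6.358789

82.6643 mm


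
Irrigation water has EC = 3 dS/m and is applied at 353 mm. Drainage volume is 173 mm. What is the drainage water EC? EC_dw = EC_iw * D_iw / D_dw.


EC_dw = EC_iw * D_iw / D_dw
EC_dw = 3 * 353 / 173
EC_dw = 1059 / 173

6.1214 dS/m


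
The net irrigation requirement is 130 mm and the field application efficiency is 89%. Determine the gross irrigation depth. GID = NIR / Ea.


Ea = 89% = 0.89
GID = NIR / Ea = 130 / 0.89 = 146.0674 mm

146.0674 mm


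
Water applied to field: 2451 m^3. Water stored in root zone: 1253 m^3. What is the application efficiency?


Ea = V_root / V_field * 100 = 1253 / 2451 * 100 = 51.1220%

51.1220 %


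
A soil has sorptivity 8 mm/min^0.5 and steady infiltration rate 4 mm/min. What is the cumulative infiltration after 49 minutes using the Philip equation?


F = S*sqrt(t) + A*t
F = 8*sqrt(49) + 4*49
F = 8*7.000000 + 196

252.0000 mm


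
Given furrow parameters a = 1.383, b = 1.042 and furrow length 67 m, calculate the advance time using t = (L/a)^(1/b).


t = (L/a)^(1/b)
t = (67/1.383)^(1/1.042)
t = 48.445409^(1/1.042)

41.4310 min


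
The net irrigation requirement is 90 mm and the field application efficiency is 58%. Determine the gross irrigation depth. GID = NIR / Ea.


Ea = 58% = 0.58
GID = NIR / Ea = 90 / 0.58 = 155.1724 mm

155.1724 mm


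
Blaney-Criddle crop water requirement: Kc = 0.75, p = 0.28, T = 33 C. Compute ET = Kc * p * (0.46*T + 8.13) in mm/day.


ET = Kc * p * (0.46*T + 8.13)
ET = 0.75 * 0.28 * (0.46*33 + 8.13)
ET = 0.75 * 0.28 * 23.3100

4.8951 mm/day


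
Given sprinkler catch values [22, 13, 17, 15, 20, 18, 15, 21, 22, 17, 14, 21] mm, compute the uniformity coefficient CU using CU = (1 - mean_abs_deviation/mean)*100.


mean = 17.916667 mm
MAD = 2.750000 mm
CU = (1 - 2.750000/17.916667)*100

84.6512 %


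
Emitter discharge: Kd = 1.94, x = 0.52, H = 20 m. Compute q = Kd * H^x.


q = Kd * H^x = 1.94 * 20^0.52 = 1.94 * 4.748272

9.2116 L/h


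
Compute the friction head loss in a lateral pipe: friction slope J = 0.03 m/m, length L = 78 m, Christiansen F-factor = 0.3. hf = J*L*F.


hf = J * L * F = 0.03 * 78 * 0.3 = 0.7020 m

0.7020 m


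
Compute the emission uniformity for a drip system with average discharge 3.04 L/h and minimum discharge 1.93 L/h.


EU = (q_min/q_avg)*100 = (1.93/3.04)*100 = 63.4868%

63.4868 %


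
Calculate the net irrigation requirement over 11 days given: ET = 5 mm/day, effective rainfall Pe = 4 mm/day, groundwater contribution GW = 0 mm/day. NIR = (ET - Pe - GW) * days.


Daily deficit = ET - Pe - GW = 5 - 4 - 0 = 1 mm/day
NIR = 1 * 11 = 11 mm

11.0000 mm


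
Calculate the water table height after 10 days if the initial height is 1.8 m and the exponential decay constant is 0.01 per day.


m = m0 * exp(-k*t)
m = 1.8 * exp(-0.01 * 10)
m = 1.8 * exp(-0.1000)

1.6287 m


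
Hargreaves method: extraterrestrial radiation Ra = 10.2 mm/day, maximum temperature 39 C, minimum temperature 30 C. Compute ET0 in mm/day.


Tmean = (Tmax + Tmin)/2 = (39 + 30)/2 = 34.5
ET0 = 0.0023 * 10.2 * (34.5 + 17.8) * sqrt(39 - 30)
ET0 = 0.0023 * 10.2 * 52.3 * 3.000000

3.6809 mm/day


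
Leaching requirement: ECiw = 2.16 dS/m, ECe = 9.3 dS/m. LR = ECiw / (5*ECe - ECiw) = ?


LR = ECiw / (5*ECe - ECiw)
LR = 2.16 / (5*9.3 - 2.16)
LR = 2.16 / 44.3400

0.0487


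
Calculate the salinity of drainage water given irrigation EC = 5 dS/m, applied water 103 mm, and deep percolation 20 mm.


EC_dw = EC_iw * D_iw / D_dw
EC_dw = 5 * 103 / 20
EC_dw = 515 / 20

25.7500 dS/m


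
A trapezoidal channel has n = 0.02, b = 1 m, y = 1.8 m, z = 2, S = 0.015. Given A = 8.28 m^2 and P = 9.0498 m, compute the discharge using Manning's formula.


R = A/P = 8.28/9.0498 = 0.914937
Q = (1/0.02) * 8.28 * 0.914937^(2/3) * 0.015^0.5

47.7867 m^3/s


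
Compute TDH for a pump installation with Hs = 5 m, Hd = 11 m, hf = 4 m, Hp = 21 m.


TDH = Hs + Hd + hf + Hp = 5 + 11 + 4 + 21 = 41

41 m


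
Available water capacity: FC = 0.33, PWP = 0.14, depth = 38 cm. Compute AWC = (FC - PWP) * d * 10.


AWC = (FC - PWP) * d * 10
AWC = (0.33 - 0.14) * 38 * 10
AWC = 0.1900 * 38 * 10

72.2000 mm


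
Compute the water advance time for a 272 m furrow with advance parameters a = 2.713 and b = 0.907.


t = (L/a)^(1/b)
t = (272/2.713)^(1/0.907)
t = 100.258017^(1/0.907)

160.8072 min


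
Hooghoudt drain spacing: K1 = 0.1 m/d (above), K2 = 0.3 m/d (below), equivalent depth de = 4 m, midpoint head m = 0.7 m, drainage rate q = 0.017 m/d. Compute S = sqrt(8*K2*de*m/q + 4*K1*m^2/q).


S^2 = 8*K2*de*m/q + 4*K1*m^2/q
S^2 = 8*0.3*4*0.7/0.017 + 4*0.1*0.7^2/0.017
S = sqrt(406.8235)

20.1699 m


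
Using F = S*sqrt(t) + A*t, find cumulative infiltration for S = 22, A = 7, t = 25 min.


F = S*sqrt(t) + A*t
F = 22*sqrt(25) + 7*25
F = 22*5.000000 + 175

285.0000 mm


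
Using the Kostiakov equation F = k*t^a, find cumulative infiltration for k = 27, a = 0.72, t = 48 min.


F = k * t^a = 27 * 48^0.72
F = 27 * 16.236548

438.3868 mm


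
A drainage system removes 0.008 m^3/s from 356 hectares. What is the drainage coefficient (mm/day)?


DC = Q * 86400 / (A * 10000) * 1000
DC = 0.008 * 86400 / (356 * 10000) * 1000
DC = 691200.0000 / 3560000

0.1942 mm/day


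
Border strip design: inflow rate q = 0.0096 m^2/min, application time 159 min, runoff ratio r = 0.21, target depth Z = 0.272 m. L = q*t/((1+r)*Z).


L = q*t/((1+r)*Z)
L = 0.0096*159/((1+0.21)*0.272)
L = 1.5264/0.32912

4.6378 m


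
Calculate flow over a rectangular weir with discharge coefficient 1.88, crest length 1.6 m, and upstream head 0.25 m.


Q = C * L * H^(3/2) = 1.88 * 1.6 * 0.25^1.5 = 1.88 * 1.6 * 0.125000

0.3760 m^3/s


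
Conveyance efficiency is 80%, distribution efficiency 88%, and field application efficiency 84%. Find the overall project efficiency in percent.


Ec = 0.8, Eb = 0.88, Ea = 0.84
E = 0.8 * 0.88 * 0.84 * 100 = 59.1360%

59.1360 %


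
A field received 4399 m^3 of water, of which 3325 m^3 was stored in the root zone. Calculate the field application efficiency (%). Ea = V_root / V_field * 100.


Ea = V_root / V_field * 100 = 3325 / 4399 * 100 = 75.5854%

75.5854 %


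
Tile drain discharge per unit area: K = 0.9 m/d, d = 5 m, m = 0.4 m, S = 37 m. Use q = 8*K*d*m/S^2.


q = 8*K*d*m/S^2
q = 8*0.9*5*0.4/37^2
q = 14.4000 / 1369

0.0105 m/d


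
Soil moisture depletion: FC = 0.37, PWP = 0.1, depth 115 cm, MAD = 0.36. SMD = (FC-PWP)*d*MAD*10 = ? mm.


SMD = (FC - PWP) * d * MAD * 10
SMD = (0.37 - 0.1) * 115 * 0.36 * 10
SMD = 0.2700 * 115 * 0.36 * 10

111.7800 mm


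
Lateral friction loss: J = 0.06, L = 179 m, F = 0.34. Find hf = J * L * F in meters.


hf = J * L * F = 0.06 * 179 * 0.34 = 3.6516 m

3.6516 m


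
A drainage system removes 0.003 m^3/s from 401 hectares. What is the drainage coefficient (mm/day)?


DC = Q * 86400 / (A * 10000) * 1000
DC = 0.003 * 86400 / (401 * 10000) * 1000
DC = 259200.0000 / 4010000

0.0646 mm/day


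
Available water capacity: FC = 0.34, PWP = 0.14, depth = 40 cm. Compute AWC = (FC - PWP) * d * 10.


AWC = (FC - PWP) * d * 10
AWC = (0.34 - 0.14) * 40 * 10
AWC = 0.2000 * 40 * 10

80.0000 mm


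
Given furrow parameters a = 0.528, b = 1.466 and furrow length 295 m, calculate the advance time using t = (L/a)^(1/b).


t = (L/a)^(1/b)
t = (295/0.528)^(1/1.466)
t = 558.712121^(1/1.466)

74.8057 min


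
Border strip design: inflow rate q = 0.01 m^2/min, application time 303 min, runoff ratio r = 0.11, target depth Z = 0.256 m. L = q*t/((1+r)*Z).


L = q*t/((1+r)*Z)
L = 0.01*303/((1+0.11)*0.256)
L = 3.03/0.28416

10.6630 m


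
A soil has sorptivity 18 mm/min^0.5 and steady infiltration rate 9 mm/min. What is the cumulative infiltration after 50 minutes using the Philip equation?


F = S*sqrt(t) + A*t
F = 18*sqrt(50) + 9*50
F = 18*7.071068 + 450

577.2792 mm


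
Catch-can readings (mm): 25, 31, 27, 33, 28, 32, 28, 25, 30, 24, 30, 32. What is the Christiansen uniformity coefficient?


mean = 28.750000 mm
MAD = 2.583333 mm
CU = (1 - 2.583333/28.750000)*100

91.0145 %


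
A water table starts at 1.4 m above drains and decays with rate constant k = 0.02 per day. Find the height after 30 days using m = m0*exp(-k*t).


m = m0 * exp(-k*t)
m = 1.4 * exp(-0.02 * 30)
m = 1.4 * exp(-0.6000)

0.7683 m


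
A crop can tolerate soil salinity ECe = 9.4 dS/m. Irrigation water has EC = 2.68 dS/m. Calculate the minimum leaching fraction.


LR = ECiw / (5*ECe - ECiw)
LR = 2.68 / (5*9.4 - 2.68)
LR = 2.68 / 44.3200

0.0605


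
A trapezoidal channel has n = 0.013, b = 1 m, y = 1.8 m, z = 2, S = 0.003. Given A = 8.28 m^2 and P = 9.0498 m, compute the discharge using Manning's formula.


R = A/P = 8.28/9.0498 = 0.914937
Q = (1/0.013) * 8.28 * 0.914937^(2/3) * 0.003^0.5

32.8782 m^3/s


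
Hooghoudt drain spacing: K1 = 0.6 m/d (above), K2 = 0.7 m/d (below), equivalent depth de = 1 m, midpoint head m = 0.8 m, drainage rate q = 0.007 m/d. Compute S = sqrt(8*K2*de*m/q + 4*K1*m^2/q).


S^2 = 8*K2*de*m/q + 4*K1*m^2/q
S^2 = 8*0.7*1*0.8/0.007 + 4*0.6*0.8^2/0.007
S = sqrt(859.4286)

29.3160 m


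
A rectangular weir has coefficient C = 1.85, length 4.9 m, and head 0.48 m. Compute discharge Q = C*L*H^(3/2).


Q = C * L * H^(3/2) = 1.85 * 4.9 * 0.48^1.5 = 1.85 * 4.9 * 0.332554

3.0146 m^3/s


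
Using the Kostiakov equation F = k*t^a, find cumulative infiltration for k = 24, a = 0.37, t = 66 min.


F = k * t^a = 24 * 66^0.37
F = 24 * 4.712282

113.0948 mm


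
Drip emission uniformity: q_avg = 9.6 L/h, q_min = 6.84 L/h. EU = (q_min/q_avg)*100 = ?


EU = (q_min/q_avg)*100 = (6.84/9.6)*100 = 71.2500%

71.2500 %


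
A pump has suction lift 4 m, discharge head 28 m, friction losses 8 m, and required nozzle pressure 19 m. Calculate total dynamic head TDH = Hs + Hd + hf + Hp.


TDH = Hs + Hd + hf + Hp = 4 + 28 + 8 + 19 = 59

59 m


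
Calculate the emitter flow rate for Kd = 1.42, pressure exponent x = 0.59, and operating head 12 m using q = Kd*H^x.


q = Kd * H^x = 1.42 * 12^0.59 = 1.42 * 4.332284

6.1518 L/h


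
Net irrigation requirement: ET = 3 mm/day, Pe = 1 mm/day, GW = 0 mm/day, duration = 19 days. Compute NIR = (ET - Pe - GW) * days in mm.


Daily deficit = ET - Pe - GW = 3 - 1 - 0 = 2 mm/day
NIR = 2 * 19 = 38 mm

38.0000 mm


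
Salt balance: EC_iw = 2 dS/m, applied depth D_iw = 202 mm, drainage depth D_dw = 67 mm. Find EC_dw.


EC_dw = EC_iw * D_iw / D_dw
EC_dw = 2 * 202 / 67
EC_dw = 404 / 67

6.0299 dS/m


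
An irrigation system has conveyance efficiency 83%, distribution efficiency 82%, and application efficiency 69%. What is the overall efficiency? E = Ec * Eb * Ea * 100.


Ec = 0.83, Eb = 0.82, Ea = 0.69
E = 0.83 * 0.82 * 0.69 * 100 = 46.9614%

46.9614 %


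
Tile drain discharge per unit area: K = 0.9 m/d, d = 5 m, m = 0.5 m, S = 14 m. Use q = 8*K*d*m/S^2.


q = 8*K*d*m/S^2
q = 8*0.9*5*0.5/14^2
q = 18.0000 / 196

0.0918 m/d


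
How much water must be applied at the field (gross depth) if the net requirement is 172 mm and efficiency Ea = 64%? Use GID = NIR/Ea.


Ea = 64% = 0.64
GID = NIR / Ea = 172 / 0.64 = 268.7500 mm

268.7500 mm


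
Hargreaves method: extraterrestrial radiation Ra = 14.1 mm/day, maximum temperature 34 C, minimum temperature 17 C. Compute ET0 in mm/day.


Tmean = (Tmax + Tmin)/2 = (34 + 17)/2 = 25.5
ET0 = 0.0023 * 14.1 * (25.5 + 17.8) * sqrt(34 - 17)
ET0 = 0.0023 * 14.1 * 43.3 * 4.123106

5.7897 mm/day


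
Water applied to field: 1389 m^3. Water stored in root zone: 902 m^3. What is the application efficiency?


Ea = V_root / V_field * 100 = 902 / 1389 * 100 = 64.9388%

64.9388 %


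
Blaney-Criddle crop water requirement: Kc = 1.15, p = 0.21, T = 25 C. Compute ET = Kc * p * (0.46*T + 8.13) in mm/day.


ET = Kc * p * (0.46*T + 8.13)
ET = 1.15 * 0.21 * (0.46*25 + 8.13)
ET = 1.15 * 0.21 * 19.6300

4.7406 mm/day


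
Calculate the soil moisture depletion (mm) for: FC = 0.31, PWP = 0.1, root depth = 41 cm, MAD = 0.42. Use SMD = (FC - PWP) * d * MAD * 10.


SMD = (FC - PWP) * d * MAD * 10
SMD = (0.31 - 0.1) * 41 * 0.42 * 10
SMD = 0.2100 * 41 * 0.42 * 10

36.1620 mm


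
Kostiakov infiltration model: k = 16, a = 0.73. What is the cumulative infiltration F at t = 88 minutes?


F = k * t^a = 16 * 88^0.73
F = 16 * 26.270743

420.3319 mm


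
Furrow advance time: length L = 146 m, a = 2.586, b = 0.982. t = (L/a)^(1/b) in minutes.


t = (L/a)^(1/b)
t = (146/2.586)^(1/0.982)
t = 56.457850^(1/0.982)

60.7902 min


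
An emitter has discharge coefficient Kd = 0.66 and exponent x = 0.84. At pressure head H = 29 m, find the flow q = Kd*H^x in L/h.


q = Kd * H^x = 0.66 * 29^0.84 = 0.66 * 16.920544

11.1676 L/h
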